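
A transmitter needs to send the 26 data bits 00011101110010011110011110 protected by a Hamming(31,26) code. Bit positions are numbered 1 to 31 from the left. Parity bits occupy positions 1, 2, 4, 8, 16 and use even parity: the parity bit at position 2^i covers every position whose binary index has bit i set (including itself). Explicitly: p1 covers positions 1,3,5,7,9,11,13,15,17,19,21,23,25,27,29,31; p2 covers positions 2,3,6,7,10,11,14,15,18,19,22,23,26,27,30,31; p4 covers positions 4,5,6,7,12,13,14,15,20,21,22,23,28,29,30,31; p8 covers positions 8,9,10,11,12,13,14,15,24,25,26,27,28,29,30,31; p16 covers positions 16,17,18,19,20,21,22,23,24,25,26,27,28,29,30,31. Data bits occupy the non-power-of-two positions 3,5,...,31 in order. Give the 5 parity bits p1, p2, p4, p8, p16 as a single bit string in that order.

10001

Place data bits at non-power-of-two positions: b3=0, b5=0, b6=0, b7=1, b9=1, b10=1, b11=0, b12=1, b13=1, b14=1, b15=0, b17=0, b18=1, b19=0, b20=0, b21=1, b22=1, b23=1, b24=1, b25=0, b26=0, b27=1, b28=1, b29=1, b30=1, b31=0.
p1 = XOR of data positions {3,5,7,9,11,13,15,17,19,21,23,25,27,29,31} = 0⊕0⊕1⊕1⊕0⊕1⊕0⊕0⊕0⊕1⊕1⊕0⊕1⊕1⊕0 = 1
p2 = XOR of data positions {3,6,7,10,11,14,15,18,19,22,23,26,27,30,31} = 0⊕0⊕1⊕1⊕0⊕1⊕0⊕1⊕0⊕1⊕1⊕0⊕1⊕1⊕0 = 0
p4 = XOR of data positions {5,6,7,12,13,14,15,20,21,22,23,28,29,30,31} = 0⊕0⊕1⊕1⊕1⊕1⊕0⊕0⊕1⊕1⊕1⊕1⊕1⊕1⊕0 = 0
p8 = XOR of data positions {9,10,11,12,13,14,15,24,25,26,27,28,29,30,31} = 1⊕1⊕0⊕1⊕1⊕1⊕0⊕1⊕0⊕0⊕1⊕1⊕1⊕1⊕0 = 0
p16 = XOR of data positions {17,18,19,20,21,22,23,24,25,26,27,28,29,30,31} = 0⊕1⊕0⊕0⊕1⊕1⊕1⊕1⊕0⊕0⊕1⊕1⊕1⊕1⊕0 = 1
Parity bits p1,p2,p4,p8,p16 = 10001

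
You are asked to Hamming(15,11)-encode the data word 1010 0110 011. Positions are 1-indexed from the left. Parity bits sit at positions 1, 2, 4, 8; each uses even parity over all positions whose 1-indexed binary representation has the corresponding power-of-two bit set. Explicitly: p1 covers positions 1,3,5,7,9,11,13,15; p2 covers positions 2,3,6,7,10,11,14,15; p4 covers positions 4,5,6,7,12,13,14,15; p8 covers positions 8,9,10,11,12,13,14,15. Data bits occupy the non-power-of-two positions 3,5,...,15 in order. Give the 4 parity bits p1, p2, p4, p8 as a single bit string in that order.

Place data bits at non-power-of-two positions: b3=1, b5=0, b6=1, b7=0, b9=0, b10=1, b11=1, b12=0, b13=0, b14=1, b15=1.
p1 = XOR of data positions {3,5,7,9,11,13,15} = 1⊕0⊕0⊕0⊕1⊕0⊕1 = 1
p2 = XOR of data positions {3,6,7,10,11,14,15} = 1⊕1⊕0⊕1⊕1⊕1⊕1 = 0
p4 = XOR of data positions {5,6,7,12,13,14,15} = 0⊕1⊕0⊕0⊕0⊕1⊕1 = 1
p8 = XOR of data positions {9,10,11,12,13,14,15} = 0⊕1⊕1⊕0⊕0⊕1⊕1 = 0
Parity bits p1,p2,p4,p8 = 1010

1010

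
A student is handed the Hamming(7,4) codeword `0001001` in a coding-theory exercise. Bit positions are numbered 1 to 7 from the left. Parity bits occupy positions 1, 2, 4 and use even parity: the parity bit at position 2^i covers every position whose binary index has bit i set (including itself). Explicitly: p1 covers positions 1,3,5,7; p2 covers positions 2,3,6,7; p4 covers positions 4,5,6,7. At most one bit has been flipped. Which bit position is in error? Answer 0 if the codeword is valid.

3

s1: b1⊕b3⊕b5⊕b7 = 0⊕0⊕0⊕1 = 1
s2: b2⊕b3⊕b6⊕b7 = 0⊕0⊕0⊕1 = 1
s4: b4⊕b5⊕b6⊕b7 = 1⊕0⊕0⊕1 = 0
Syndrome (s4...s1) = 011 → position 3.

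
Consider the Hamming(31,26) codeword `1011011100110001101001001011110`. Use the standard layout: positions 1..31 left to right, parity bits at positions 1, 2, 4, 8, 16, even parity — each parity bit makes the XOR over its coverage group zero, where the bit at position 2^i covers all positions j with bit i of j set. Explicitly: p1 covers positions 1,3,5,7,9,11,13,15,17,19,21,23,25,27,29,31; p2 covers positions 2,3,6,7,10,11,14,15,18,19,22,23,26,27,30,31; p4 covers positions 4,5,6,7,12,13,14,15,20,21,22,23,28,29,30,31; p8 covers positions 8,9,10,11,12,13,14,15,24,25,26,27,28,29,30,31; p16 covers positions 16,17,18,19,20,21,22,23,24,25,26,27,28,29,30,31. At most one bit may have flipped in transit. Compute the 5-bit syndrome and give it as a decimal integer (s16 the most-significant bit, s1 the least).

17

s1: b1⊕b3⊕b5⊕b7⊕b9⊕b11⊕b13⊕b15⊕b17⊕b19⊕b21⊕b23⊕b25⊕b27⊕b29⊕b31 = 1⊕1⊕0⊕1⊕0⊕1⊕0⊕0⊕1⊕1⊕0⊕0⊕1⊕1⊕1⊕0 = 1
s2: b2⊕b3⊕b6⊕b7⊕b10⊕b11⊕b14⊕b15⊕b18⊕b19⊕b22⊕b23⊕b26⊕b27⊕b30⊕b31 = 0⊕1⊕1⊕1⊕0⊕1⊕0⊕0⊕0⊕1⊕1⊕0⊕0⊕1⊕1⊕0 = 0
s4: b4⊕b5⊕b6⊕b7⊕b12⊕b13⊕b14⊕b15⊕b20⊕b21⊕b22⊕b23⊕b28⊕b29⊕b30⊕b31 = 1⊕0⊕1⊕1⊕1⊕0⊕0⊕0⊕0⊕0⊕1⊕0⊕1⊕1⊕1⊕0 = 0
s8: b8⊕b9⊕b10⊕b11⊕b12⊕b13⊕b14⊕b15⊕b24⊕b25⊕b26⊕b27⊕b28⊕b29⊕b30⊕b31 = 1⊕0⊕0⊕1⊕1⊕0⊕0⊕0⊕0⊕1⊕0⊕1⊕1⊕1⊕1⊕0 = 0
s16: b16⊕b17⊕b18⊕b19⊕b20⊕b21⊕b22⊕b23⊕b24⊕b25⊕b26⊕b27⊕b28⊕b29⊕b30⊕b31 = 1⊕1⊕0⊕1⊕0⊕0⊕1⊕0⊕0⊕1⊕0⊕1⊕1⊕1⊕1⊕0 = 1
Syndrome (s16...s1) = 10001 → position 17.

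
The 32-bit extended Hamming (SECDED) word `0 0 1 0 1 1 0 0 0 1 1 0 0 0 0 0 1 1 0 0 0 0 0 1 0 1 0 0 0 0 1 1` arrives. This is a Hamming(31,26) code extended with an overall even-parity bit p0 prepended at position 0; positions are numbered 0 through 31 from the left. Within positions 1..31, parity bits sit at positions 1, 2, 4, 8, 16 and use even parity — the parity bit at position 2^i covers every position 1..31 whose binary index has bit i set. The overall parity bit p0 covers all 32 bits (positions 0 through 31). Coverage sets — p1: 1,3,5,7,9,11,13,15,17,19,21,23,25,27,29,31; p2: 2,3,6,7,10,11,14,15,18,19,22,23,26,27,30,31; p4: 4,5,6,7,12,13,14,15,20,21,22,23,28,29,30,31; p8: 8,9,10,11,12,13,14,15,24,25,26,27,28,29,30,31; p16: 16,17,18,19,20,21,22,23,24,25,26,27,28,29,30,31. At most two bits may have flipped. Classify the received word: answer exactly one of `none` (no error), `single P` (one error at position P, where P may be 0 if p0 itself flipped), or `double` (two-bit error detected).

s1: b1⊕b3⊕b5⊕b7⊕b9⊕b11⊕b13⊕b15⊕b17⊕b19⊕b21⊕b23⊕b25⊕b27⊕b29⊕b31 = 0⊕0⊕1⊕0⊕1⊕0⊕0⊕0⊕1⊕0⊕0⊕1⊕1⊕0⊕0⊕1 = 0
s2: b2⊕b3⊕b6⊕b7⊕b10⊕b11⊕b14⊕b15⊕b18⊕b19⊕b22⊕b23⊕b26⊕b27⊕b30⊕b31 = 1⊕0⊕0⊕0⊕1⊕0⊕0⊕0⊕0⊕0⊕0⊕1⊕0⊕0⊕1⊕1 = 1
s4: b4⊕b5⊕b6⊕b7⊕b12⊕b13⊕b14⊕b15⊕b20⊕b21⊕b22⊕b23⊕b28⊕b29⊕b30⊕b31 = 1⊕1⊕0⊕0⊕0⊕0⊕0⊕0⊕0⊕0⊕0⊕1⊕0⊕0⊕1⊕1 = 1
s8: b8⊕b9⊕b10⊕b11⊕b12⊕b13⊕b14⊕b15⊕b24⊕b25⊕b26⊕b27⊕b28⊕b29⊕b30⊕b31 = 0⊕1⊕1⊕0⊕0⊕0⊕0⊕0⊕0⊕1⊕0⊕0⊕0⊕0⊕1⊕1 = 1
s16: b16⊕b17⊕b18⊕b19⊕b20⊕b21⊕b22⊕b23⊕b24⊕b25⊕b26⊕b27⊕b28⊕b29⊕b30⊕b31 = 1⊕1⊕0⊕0⊕0⊕0⊕0⊕1⊕0⊕1⊕0⊕0⊕0⊕0⊕1⊕1 = 0
Syndrome (s16...s1) = 01110 → position 14.
Overall parity (XOR of all 32 bits, including p0): 0⊕0⊕1⊕0⊕1⊕1⊕0⊕0⊕0⊕1⊕1⊕0⊕0⊕0⊕0⊕0⊕1⊕1⊕0⊕0⊕0⊕0⊕0⊕1⊕0⊕1⊕0⊕0⊕0⊕0⊕1⊕1 = 1
Overall=1, syndrome position=14 → single-bit error at position 14.

single 14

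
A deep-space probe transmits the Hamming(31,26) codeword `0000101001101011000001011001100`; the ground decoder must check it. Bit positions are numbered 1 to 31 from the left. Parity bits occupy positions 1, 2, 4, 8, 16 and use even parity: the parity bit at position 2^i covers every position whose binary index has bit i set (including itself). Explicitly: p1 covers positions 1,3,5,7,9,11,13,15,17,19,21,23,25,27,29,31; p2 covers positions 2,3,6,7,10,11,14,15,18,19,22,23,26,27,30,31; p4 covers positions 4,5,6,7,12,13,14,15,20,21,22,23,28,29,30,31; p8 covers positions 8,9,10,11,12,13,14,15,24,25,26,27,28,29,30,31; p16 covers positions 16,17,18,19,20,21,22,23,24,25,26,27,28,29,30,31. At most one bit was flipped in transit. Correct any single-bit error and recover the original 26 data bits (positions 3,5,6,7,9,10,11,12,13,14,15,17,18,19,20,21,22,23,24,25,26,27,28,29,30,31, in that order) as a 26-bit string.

s1: b1⊕b3⊕b5⊕b7⊕b9⊕b11⊕b13⊕b15⊕b17⊕b19⊕b21⊕b23⊕b25⊕b27⊕b29⊕b31 = 0⊕0⊕1⊕1⊕0⊕1⊕1⊕1⊕0⊕0⊕0⊕0⊕1⊕0⊕1⊕0 = 1
s2: b2⊕b3⊕b6⊕b7⊕b10⊕b11⊕b14⊕b15⊕b18⊕b19⊕b22⊕b23⊕b26⊕b27⊕b30⊕b31 = 0⊕0⊕0⊕1⊕1⊕1⊕0⊕1⊕0⊕0⊕1⊕0⊕0⊕0⊕0⊕0 = 1
s4: b4⊕b5⊕b6⊕b7⊕b12⊕b13⊕b14⊕b15⊕b20⊕b21⊕b22⊕b23⊕b28⊕b29⊕b30⊕b31 = 0⊕1⊕0⊕1⊕0⊕1⊕0⊕1⊕0⊕0⊕1⊕0⊕1⊕1⊕0⊕0 = 1
s8: b8⊕b9⊕b10⊕b11⊕b12⊕b13⊕b14⊕b15⊕b24⊕b25⊕b26⊕b27⊕b28⊕b29⊕b30⊕b31 = 0⊕0⊕1⊕1⊕0⊕1⊕0⊕1⊕1⊕1⊕0⊕0⊕1⊕1⊕0⊕0 = 0
s16: b16⊕b17⊕b18⊕b19⊕b20⊕b21⊕b22⊕b23⊕b24⊕b25⊕b26⊕b27⊕b28⊕b29⊕b30⊕b31 = 1⊕0⊕0⊕0⊕0⊕0⊕1⊕0⊕1⊕1⊕0⊕0⊕1⊕1⊕0⊕0 = 0
Syndrome (s16...s1) = 00111 → position 7.
Flip bit 7: corrected codeword = 0000100001101011000001011001100
Data bits at positions 3,5,6,7,9,10,11,12,13,14,15,17,18,19,20,21,22,23,24,25,26,27,28,29,30,31: 01000110101000001011001100

01000110101000001011001100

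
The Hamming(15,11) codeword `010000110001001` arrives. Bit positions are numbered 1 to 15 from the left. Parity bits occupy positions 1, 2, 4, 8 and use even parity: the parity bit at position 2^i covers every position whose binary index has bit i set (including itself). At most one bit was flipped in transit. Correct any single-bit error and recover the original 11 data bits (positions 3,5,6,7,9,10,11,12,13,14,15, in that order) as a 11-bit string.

s1: b1⊕b3⊕b5⊕b7⊕b9⊕b11⊕b13⊕b15 = 0⊕0⊕0⊕1⊕0⊕0⊕0⊕1 = 0
s2: b2⊕b3⊕b6⊕b7⊕b10⊕b11⊕b14⊕b15 = 1⊕0⊕0⊕1⊕0⊕0⊕0⊕1 = 1
s4: b4⊕b5⊕b6⊕b7⊕b12⊕b13⊕b14⊕b15 = 0⊕0⊕0⊕1⊕1⊕0⊕0⊕1 = 1
s8: b8⊕b9⊕b10⊕b11⊕b12⊕b13⊕b14⊕b15 = 1⊕0⊕0⊕0⊕1⊕0⊕0⊕1 = 1
Syndrome (s8...s1) = 1110 → position 14.
Flip bit 14: corrected codeword = 010000110001011
Data bits at positions 3,5,6,7,9,10,11,12,13,14,15: 00010001011

00010001011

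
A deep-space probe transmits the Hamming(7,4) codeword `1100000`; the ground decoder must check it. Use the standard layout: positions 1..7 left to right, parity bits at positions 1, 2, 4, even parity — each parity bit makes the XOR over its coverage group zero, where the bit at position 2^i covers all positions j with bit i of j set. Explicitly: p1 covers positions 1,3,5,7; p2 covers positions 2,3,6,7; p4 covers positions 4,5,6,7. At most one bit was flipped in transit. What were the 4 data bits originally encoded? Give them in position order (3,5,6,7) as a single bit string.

s1: b1⊕b3⊕b5⊕b7 = 1⊕0⊕0⊕0 = 1
s2: b2⊕b3⊕b6⊕b7 = 1⊕0⊕0⊕0 = 1
s4: b4⊕b5⊕b6⊕b7 = 0⊕0⊕0⊕0 = 0
Syndrome (s4...s1) = 011 → position 3.
Flip bit 3: corrected codeword = 1110000
Data bits at positions 3,5,6,7: 1000

1000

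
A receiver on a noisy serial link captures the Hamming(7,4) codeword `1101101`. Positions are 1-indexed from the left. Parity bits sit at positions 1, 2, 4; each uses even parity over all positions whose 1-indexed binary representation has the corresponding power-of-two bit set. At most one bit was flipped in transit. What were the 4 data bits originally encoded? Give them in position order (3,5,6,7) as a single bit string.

s1: b1⊕b3⊕b5⊕b7 = 1⊕0⊕1⊕1 = 1
s2: b2⊕b3⊕b6⊕b7 = 1⊕0⊕0⊕1 = 0
s4: b4⊕b5⊕b6⊕b7 = 1⊕1⊕0⊕1 = 1
Syndrome (s4...s1) = 101 → position 5.
Flip bit 5: corrected codeword = 1101001
Data bits at positions 3,5,6,7: 0001

0001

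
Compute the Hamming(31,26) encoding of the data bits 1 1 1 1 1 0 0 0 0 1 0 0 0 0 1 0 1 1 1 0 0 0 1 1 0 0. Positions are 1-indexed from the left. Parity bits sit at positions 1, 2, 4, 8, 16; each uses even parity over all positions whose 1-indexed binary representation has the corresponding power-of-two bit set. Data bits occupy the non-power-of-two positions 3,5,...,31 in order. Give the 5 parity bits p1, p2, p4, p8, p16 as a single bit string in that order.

00110

Place data bits at non-power-of-two positions: b3=1, b5=1, b6=1, b7=1, b9=1, b10=0, b11=0, b12=0, b13=0, b14=1, b15=0, b17=0, b18=0, b19=0, b20=1, b21=0, b22=1, b23=1, b24=1, b25=0, b26=0, b27=0, b28=1, b29=1, b30=0, b31=0.
p1 = XOR of data positions {3,5,7,9,11,13,15,17,19,21,23,25,27,29,31} = 1⊕1⊕1⊕1⊕0⊕0⊕0⊕0⊕0⊕0⊕1⊕0⊕0⊕1⊕0 = 0
p2 = XOR of data positions {3,6,7,10,11,14,15,18,19,22,23,26,27,30,31} = 1⊕1⊕1⊕0⊕0⊕1⊕0⊕0⊕0⊕1⊕1⊕0⊕0⊕0⊕0 = 0
p4 = XOR of data positions {5,6,7,12,13,14,15,20,21,22,23,28,29,30,31} = 1⊕1⊕1⊕0⊕0⊕1⊕0⊕1⊕0⊕1⊕1⊕1⊕1⊕0⊕0 = 1
p8 = XOR of data positions {9,10,11,12,13,14,15,24,25,26,27,28,29,30,31} = 1⊕0⊕0⊕0⊕0⊕1⊕0⊕1⊕0⊕0⊕0⊕1⊕1⊕0⊕0 = 1
p16 = XOR of data positions {17,18,19,20,21,22,23,24,25,26,27,28,29,30,31} = 0⊕0⊕0⊕1⊕0⊕1⊕1⊕1⊕0⊕0⊕0⊕1⊕1⊕0⊕0 = 0
Parity bits p1,p2,p4,p8,p16 = 00110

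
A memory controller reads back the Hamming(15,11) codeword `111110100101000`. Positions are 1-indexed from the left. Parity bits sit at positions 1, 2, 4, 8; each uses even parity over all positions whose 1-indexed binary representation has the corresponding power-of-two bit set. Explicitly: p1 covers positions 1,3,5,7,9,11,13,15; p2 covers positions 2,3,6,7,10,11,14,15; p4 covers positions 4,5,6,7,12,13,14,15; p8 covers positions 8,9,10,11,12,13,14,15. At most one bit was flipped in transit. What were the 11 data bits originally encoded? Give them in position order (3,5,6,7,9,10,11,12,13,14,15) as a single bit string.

11010101000

s1: b1⊕b3⊕b5⊕b7⊕b9⊕b11⊕b13⊕b15 = 1⊕1⊕1⊕1⊕0⊕0⊕0⊕0 = 0
s2: b2⊕b3⊕b6⊕b7⊕b10⊕b11⊕b14⊕b15 = 1⊕1⊕0⊕1⊕1⊕0⊕0⊕0 = 0
s4: b4⊕b5⊕b6⊕b7⊕b12⊕b13⊕b14⊕b15 = 1⊕1⊕0⊕1⊕1⊕0⊕0⊕0 = 0
s8: b8⊕b9⊕b10⊕b11⊕b12⊕b13⊕b14⊕b15 = 0⊕0⊕1⊕0⊕1⊕0⊕0⊕0 = 0
Syndrome (s8...s1) = 0000 → position 0 (no error).
No correction needed.
Data bits at positions 3,5,6,7,9,10,11,12,13,14,15: 11010101000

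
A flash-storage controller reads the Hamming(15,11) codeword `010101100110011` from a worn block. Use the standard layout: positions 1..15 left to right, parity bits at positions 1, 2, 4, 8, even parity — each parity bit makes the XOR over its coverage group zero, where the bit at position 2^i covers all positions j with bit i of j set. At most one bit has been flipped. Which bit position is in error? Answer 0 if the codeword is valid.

s1: b1⊕b3⊕b5⊕b7⊕b9⊕b11⊕b13⊕b15 = 0⊕0⊕0⊕1⊕0⊕1⊕0⊕1 = 1
s2: b2⊕b3⊕b6⊕b7⊕b10⊕b11⊕b14⊕b15 = 1⊕0⊕1⊕1⊕1⊕1⊕1⊕1 = 1
s4: b4⊕b5⊕b6⊕b7⊕b12⊕b13⊕b14⊕b15 = 1⊕0⊕1⊕1⊕0⊕0⊕1⊕1 = 1
s8: b8⊕b9⊕b10⊕b11⊕b12⊕b13⊕b14⊕b15 = 0⊕0⊕1⊕1⊕0⊕0⊕1⊕1 = 0
Syndrome (s8...s1) = 0111 → position 7.

7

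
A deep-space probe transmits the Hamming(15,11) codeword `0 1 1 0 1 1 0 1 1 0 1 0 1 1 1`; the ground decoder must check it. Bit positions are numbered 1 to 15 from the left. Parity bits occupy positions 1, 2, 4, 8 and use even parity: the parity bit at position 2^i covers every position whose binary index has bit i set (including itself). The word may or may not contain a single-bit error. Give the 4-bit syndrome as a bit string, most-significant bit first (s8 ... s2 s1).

0100

s1: b1⊕b3⊕b5⊕b7⊕b9⊕b11⊕b13⊕b15 = 0⊕1⊕1⊕0⊕1⊕1⊕1⊕1 = 0
s2: b2⊕b3⊕b6⊕b7⊕b10⊕b11⊕b14⊕b15 = 1⊕1⊕1⊕0⊕0⊕1⊕1⊕1 = 0
s4: b4⊕b5⊕b6⊕b7⊕b12⊕b13⊕b14⊕b15 = 0⊕1⊕1⊕0⊕0⊕1⊕1⊕1 = 1
s8: b8⊕b9⊕b10⊕b11⊕b12⊕b13⊕b14⊕b15 = 1⊕1⊕0⊕1⊕0⊕1⊕1⊕1 = 0
Syndrome (s8...s1) = 0100 → position 4.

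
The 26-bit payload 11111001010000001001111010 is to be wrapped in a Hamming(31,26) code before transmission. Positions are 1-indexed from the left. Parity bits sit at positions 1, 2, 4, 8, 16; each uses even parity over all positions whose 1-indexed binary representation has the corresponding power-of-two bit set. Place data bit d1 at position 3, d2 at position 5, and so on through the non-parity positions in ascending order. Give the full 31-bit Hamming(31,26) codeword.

Place data bits at non-power-of-two positions: b3=1, b5=1, b6=1, b7=1, b9=1, b10=0, b11=0, b12=1, b13=0, b14=1, b15=0, b17=0, b18=0, b19=0, b20=0, b21=0, b22=1, b23=0, b24=0, b25=1, b26=1, b27=1, b28=1, b29=0, b30=1, b31=0.
p1 = XOR of data positions {3,5,7,9,11,13,15,17,19,21,23,25,27,29,31} = 1⊕1⊕1⊕1⊕0⊕0⊕0⊕0⊕0⊕0⊕0⊕1⊕1⊕0⊕0 = 0
p2 = XOR of data positions {3,6,7,10,11,14,15,18,19,22,23,26,27,30,31} = 1⊕1⊕1⊕0⊕0⊕1⊕0⊕0⊕0⊕1⊕0⊕1⊕1⊕1⊕0 = 0
p4 = XOR of data positions {5,6,7,12,13,14,15,20,21,22,23,28,29,30,31} = 1⊕1⊕1⊕1⊕0⊕1⊕0⊕0⊕0⊕1⊕0⊕1⊕0⊕1⊕0 = 0
p8 = XOR of data positions {9,10,11,12,13,14,15,24,25,26,27,28,29,30,31} = 1⊕0⊕0⊕1⊕0⊕1⊕0⊕0⊕1⊕1⊕1⊕1⊕0⊕1⊕0 = 0
p16 = XOR of data positions {17,18,19,20,21,22,23,24,25,26,27,28,29,30,31} = 0⊕0⊕0⊕0⊕0⊕1⊕0⊕0⊕1⊕1⊕1⊕1⊕0⊕1⊕0 = 0
Codeword b1..b31 = 0010111010010100000001001111010

0010111010010100000001001111010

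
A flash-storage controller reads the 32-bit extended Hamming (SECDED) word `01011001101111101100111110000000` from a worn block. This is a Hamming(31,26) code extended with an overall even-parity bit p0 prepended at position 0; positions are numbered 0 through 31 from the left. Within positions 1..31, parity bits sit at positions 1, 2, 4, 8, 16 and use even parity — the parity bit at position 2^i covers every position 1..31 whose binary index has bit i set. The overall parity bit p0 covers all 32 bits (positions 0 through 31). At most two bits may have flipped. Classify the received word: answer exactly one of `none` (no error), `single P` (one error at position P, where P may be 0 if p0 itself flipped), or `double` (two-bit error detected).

single 30

s1: b1⊕b3⊕b5⊕b7⊕b9⊕b11⊕b13⊕b15⊕b17⊕b19⊕b21⊕b23⊕b25⊕b27⊕b29⊕b31 = 1⊕1⊕0⊕1⊕0⊕1⊕1⊕0⊕1⊕0⊕1⊕1⊕0⊕0⊕0⊕0 = 0
s2: b2⊕b3⊕b6⊕b7⊕b10⊕b11⊕b14⊕b15⊕b18⊕b19⊕b22⊕b23⊕b26⊕b27⊕b30⊕b31 = 0⊕1⊕0⊕1⊕1⊕1⊕1⊕0⊕0⊕0⊕1⊕1⊕0⊕0⊕0⊕0 = 1
s4: b4⊕b5⊕b6⊕b7⊕b12⊕b13⊕b14⊕b15⊕b20⊕b21⊕b22⊕b23⊕b28⊕b29⊕b30⊕b31 = 1⊕0⊕0⊕1⊕1⊕1⊕1⊕0⊕1⊕1⊕1⊕1⊕0⊕0⊕0⊕0 = 1
s8: b8⊕b9⊕b10⊕b11⊕b12⊕b13⊕b14⊕b15⊕b24⊕b25⊕b26⊕b27⊕b28⊕b29⊕b30⊕b31 = 1⊕0⊕1⊕1⊕1⊕1⊕1⊕0⊕1⊕0⊕0⊕0⊕0⊕0⊕0⊕0 = 1
s16: b16⊕b17⊕b18⊕b19⊕b20⊕b21⊕b22⊕b23⊕b24⊕b25⊕b26⊕b27⊕b28⊕b29⊕b30⊕b31 = 1⊕1⊕0⊕0⊕1⊕1⊕1⊕1⊕1⊕0⊕0⊕0⊕0⊕0⊕0⊕0 = 1
Syndrome (s16...s1) = 11110 → position 30.
Overall parity (XOR of all 32 bits, including p0): 0⊕1⊕0⊕1⊕1⊕0⊕0⊕1⊕1⊕0⊕1⊕1⊕1⊕1⊕1⊕0⊕1⊕1⊕0⊕0⊕1⊕1⊕1⊕1⊕1⊕0⊕0⊕0⊕0⊕0⊕0⊕0 = 1
Overall=1, syndrome position=30 → single-bit error at position 30.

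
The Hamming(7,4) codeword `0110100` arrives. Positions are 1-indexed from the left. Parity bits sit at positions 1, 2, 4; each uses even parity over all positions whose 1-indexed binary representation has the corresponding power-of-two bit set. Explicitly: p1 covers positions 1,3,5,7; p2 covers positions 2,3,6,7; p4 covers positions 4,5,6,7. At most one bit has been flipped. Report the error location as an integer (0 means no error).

4

s1: b1⊕b3⊕b5⊕b7 = 0⊕1⊕1⊕0 = 0
s2: b2⊕b3⊕b6⊕b7 = 1⊕1⊕0⊕0 = 0
s4: b4⊕b5⊕b6⊕b7 = 0⊕1⊕0⊕0 = 1
Syndrome (s4...s1) = 100 → position 4.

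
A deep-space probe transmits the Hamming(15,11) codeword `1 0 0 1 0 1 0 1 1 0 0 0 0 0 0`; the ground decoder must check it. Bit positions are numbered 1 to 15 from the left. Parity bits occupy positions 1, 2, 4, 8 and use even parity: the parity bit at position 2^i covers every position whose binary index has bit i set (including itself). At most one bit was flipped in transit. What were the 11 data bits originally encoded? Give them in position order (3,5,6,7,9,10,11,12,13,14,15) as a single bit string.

00101000000

s1: b1⊕b3⊕b5⊕b7⊕b9⊕b11⊕b13⊕b15 = 1⊕0⊕0⊕0⊕1⊕0⊕0⊕0 = 0
s2: b2⊕b3⊕b6⊕b7⊕b10⊕b11⊕b14⊕b15 = 0⊕0⊕1⊕0⊕0⊕0⊕0⊕0 = 1
s4: b4⊕b5⊕b6⊕b7⊕b12⊕b13⊕b14⊕b15 = 1⊕0⊕1⊕0⊕0⊕0⊕0⊕0 = 0
s8: b8⊕b9⊕b10⊕b11⊕b12⊕b13⊕b14⊕b15 = 1⊕1⊕0⊕0⊕0⊕0⊕0⊕0 = 0
Syndrome (s8...s1) = 0010 → position 2.
Flip bit 2: corrected codeword = 110101011000000
Data bits at positions 3,5,6,7,9,10,11,12,13,14,15: 00101000000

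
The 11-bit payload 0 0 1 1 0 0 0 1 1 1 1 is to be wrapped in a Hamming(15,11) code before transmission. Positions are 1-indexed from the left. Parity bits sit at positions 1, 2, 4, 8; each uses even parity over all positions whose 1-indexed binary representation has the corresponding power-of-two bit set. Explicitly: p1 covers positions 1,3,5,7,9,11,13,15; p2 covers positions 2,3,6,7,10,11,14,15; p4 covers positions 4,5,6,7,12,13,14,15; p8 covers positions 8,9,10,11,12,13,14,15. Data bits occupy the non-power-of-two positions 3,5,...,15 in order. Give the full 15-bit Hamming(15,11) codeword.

Place data bits at non-power-of-two positions: b3=0, b5=0, b6=1, b7=1, b9=0, b10=0, b11=0, b12=1, b13=1, b14=1, b15=1.
p1 = XOR of data positions {3,5,7,9,11,13,15} = 0⊕0⊕1⊕0⊕0⊕1⊕1 = 1
p2 = XOR of data positions {3,6,7,10,11,14,15} = 0⊕1⊕1⊕0⊕0⊕1⊕1 = 0
p4 = XOR of data positions {5,6,7,12,13,14,15} = 0⊕1⊕1⊕1⊕1⊕1⊕1 = 0
p8 = XOR of data positions {9,10,11,12,13,14,15} = 0⊕0⊕0⊕1⊕1⊕1⊕1 = 0
Codeword b1..b15 = 100001100001111

100001100001111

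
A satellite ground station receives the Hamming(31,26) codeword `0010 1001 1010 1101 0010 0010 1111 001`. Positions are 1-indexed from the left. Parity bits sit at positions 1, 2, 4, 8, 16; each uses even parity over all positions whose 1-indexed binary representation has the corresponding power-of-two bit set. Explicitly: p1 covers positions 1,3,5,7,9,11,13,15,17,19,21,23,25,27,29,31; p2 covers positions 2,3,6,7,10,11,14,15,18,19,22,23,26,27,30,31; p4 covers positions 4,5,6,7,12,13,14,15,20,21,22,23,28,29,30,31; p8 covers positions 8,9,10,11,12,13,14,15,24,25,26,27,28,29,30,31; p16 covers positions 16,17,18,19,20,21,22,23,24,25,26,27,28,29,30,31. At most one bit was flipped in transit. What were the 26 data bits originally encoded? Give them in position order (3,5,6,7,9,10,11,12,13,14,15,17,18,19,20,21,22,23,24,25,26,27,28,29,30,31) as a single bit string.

s1: b1⊕b3⊕b5⊕b7⊕b9⊕b11⊕b13⊕b15⊕b17⊕b19⊕b21⊕b23⊕b25⊕b27⊕b29⊕b31 = 0⊕1⊕1⊕0⊕1⊕1⊕1⊕0⊕0⊕1⊕0⊕1⊕1⊕1⊕0⊕1 = 0
s2: b2⊕b3⊕b6⊕b7⊕b10⊕b11⊕b14⊕b15⊕b18⊕b19⊕b22⊕b23⊕b26⊕b27⊕b30⊕b31 = 0⊕1⊕0⊕0⊕0⊕1⊕1⊕0⊕0⊕1⊕0⊕1⊕1⊕1⊕0⊕1 = 0
s4: b4⊕b5⊕b6⊕b7⊕b12⊕b13⊕b14⊕b15⊕b20⊕b21⊕b22⊕b23⊕b28⊕b29⊕b30⊕b31 = 0⊕1⊕0⊕0⊕0⊕1⊕1⊕0⊕0⊕0⊕0⊕1⊕1⊕0⊕0⊕1 = 0
s8: b8⊕b9⊕b10⊕b11⊕b12⊕b13⊕b14⊕b15⊕b24⊕b25⊕b26⊕b27⊕b28⊕b29⊕b30⊕b31 = 1⊕1⊕0⊕1⊕0⊕1⊕1⊕0⊕0⊕1⊕1⊕1⊕1⊕0⊕0⊕1 = 0
s16: b16⊕b17⊕b18⊕b19⊕b20⊕b21⊕b22⊕b23⊕b24⊕b25⊕b26⊕b27⊕b28⊕b29⊕b30⊕b31 = 1⊕0⊕0⊕1⊕0⊕0⊕0⊕1⊕0⊕1⊕1⊕1⊕1⊕0⊕0⊕1 = 0
Syndrome (s16...s1) = 00000 → position 0 (no error).
No correction needed.
Data bits at positions 3,5,6,7,9,10,11,12,13,14,15,17,18,19,20,21,22,23,24,25,26,27,28,29,30,31: 11001010110001000101111001

11001010110001000101111001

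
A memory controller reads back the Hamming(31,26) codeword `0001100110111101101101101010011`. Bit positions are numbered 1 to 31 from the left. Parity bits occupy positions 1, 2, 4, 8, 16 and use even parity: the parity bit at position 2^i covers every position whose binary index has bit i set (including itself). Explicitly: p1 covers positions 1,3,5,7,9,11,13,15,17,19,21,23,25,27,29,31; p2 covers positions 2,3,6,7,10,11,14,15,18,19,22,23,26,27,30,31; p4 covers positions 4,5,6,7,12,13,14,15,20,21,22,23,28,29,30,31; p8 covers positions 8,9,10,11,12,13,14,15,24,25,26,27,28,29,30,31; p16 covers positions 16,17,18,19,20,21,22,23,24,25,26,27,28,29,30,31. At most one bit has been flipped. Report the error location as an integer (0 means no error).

s1: b1⊕b3⊕b5⊕b7⊕b9⊕b11⊕b13⊕b15⊕b17⊕b19⊕b21⊕b23⊕b25⊕b27⊕b29⊕b31 = 0⊕0⊕1⊕0⊕1⊕1⊕1⊕0⊕1⊕1⊕0⊕1⊕1⊕1⊕0⊕1 = 0
s2: b2⊕b3⊕b6⊕b7⊕b10⊕b11⊕b14⊕b15⊕b18⊕b19⊕b22⊕b23⊕b26⊕b27⊕b30⊕b31 = 0⊕0⊕0⊕0⊕0⊕1⊕1⊕0⊕0⊕1⊕1⊕1⊕0⊕1⊕1⊕1 = 0
s4: b4⊕b5⊕b6⊕b7⊕b12⊕b13⊕b14⊕b15⊕b20⊕b21⊕b22⊕b23⊕b28⊕b29⊕b30⊕b31 = 1⊕1⊕0⊕0⊕1⊕1⊕1⊕0⊕1⊕0⊕1⊕1⊕0⊕0⊕1⊕1 = 0
s8: b8⊕b9⊕b10⊕b11⊕b12⊕b13⊕b14⊕b15⊕b24⊕b25⊕b26⊕b27⊕b28⊕b29⊕b30⊕b31 = 1⊕1⊕0⊕1⊕1⊕1⊕1⊕0⊕0⊕1⊕0⊕1⊕0⊕0⊕1⊕1 = 0
s16: b16⊕b17⊕b18⊕b19⊕b20⊕b21⊕b22⊕b23⊕b24⊕b25⊕b26⊕b27⊕b28⊕b29⊕b30⊕b31 = 1⊕1⊕0⊕1⊕1⊕0⊕1⊕1⊕0⊕1⊕0⊕1⊕0⊕0⊕1⊕1 = 0
Syndrome (s16...s1) = 00000 → position 0 (no error).

0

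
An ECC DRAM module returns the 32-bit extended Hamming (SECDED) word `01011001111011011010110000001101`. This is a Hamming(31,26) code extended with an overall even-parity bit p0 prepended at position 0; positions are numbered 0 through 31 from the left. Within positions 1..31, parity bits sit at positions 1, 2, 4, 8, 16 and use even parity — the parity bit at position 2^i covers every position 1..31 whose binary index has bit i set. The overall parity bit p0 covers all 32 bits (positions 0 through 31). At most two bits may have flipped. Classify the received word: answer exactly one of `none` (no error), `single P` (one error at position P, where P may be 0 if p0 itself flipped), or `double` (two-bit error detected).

single 25

s1: b1⊕b3⊕b5⊕b7⊕b9⊕b11⊕b13⊕b15⊕b17⊕b19⊕b21⊕b23⊕b25⊕b27⊕b29⊕b31 = 1⊕1⊕0⊕1⊕1⊕0⊕1⊕1⊕0⊕0⊕1⊕0⊕0⊕0⊕1⊕1 = 1
s2: b2⊕b3⊕b6⊕b7⊕b10⊕b11⊕b14⊕b15⊕b18⊕b19⊕b22⊕b23⊕b26⊕b27⊕b30⊕b31 = 0⊕1⊕0⊕1⊕1⊕0⊕0⊕1⊕1⊕0⊕0⊕0⊕0⊕0⊕0⊕1 = 0
s4: b4⊕b5⊕b6⊕b7⊕b12⊕b13⊕b14⊕b15⊕b20⊕b21⊕b22⊕b23⊕b28⊕b29⊕b30⊕b31 = 1⊕0⊕0⊕1⊕1⊕1⊕0⊕1⊕1⊕1⊕0⊕0⊕1⊕1⊕0⊕1 = 0
s8: b8⊕b9⊕b10⊕b11⊕b12⊕b13⊕b14⊕b15⊕b24⊕b25⊕b26⊕b27⊕b28⊕b29⊕b30⊕b31 = 1⊕1⊕1⊕0⊕1⊕1⊕0⊕1⊕0⊕0⊕0⊕0⊕1⊕1⊕0⊕1 = 1
s16: b16⊕b17⊕b18⊕b19⊕b20⊕b21⊕b22⊕b23⊕b24⊕b25⊕b26⊕b27⊕b28⊕b29⊕b30⊕b31 = 1⊕0⊕1⊕0⊕1⊕1⊕0⊕0⊕0⊕0⊕0⊕0⊕1⊕1⊕0⊕1 = 1
Syndrome (s16...s1) = 11001 → position 25.
Overall parity (XOR of all 32 bits, including p0): 0⊕1⊕0⊕1⊕1⊕0⊕0⊕1⊕1⊕1⊕1⊕0⊕1⊕1⊕0⊕1⊕1⊕0⊕1⊕0⊕1⊕1⊕0⊕0⊕0⊕0⊕0⊕0⊕1⊕1⊕0⊕1 = 1
Overall=1, syndrome position=25 → single-bit error at position 25.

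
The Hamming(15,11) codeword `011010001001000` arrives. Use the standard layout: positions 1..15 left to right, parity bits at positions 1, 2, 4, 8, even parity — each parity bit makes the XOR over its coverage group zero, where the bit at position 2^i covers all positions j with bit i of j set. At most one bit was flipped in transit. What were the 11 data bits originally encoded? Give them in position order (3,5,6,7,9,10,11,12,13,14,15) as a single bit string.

11001001000

s1: b1⊕b3⊕b5⊕b7⊕b9⊕b11⊕b13⊕b15 = 0⊕1⊕1⊕0⊕1⊕0⊕0⊕0 = 1
s2: b2⊕b3⊕b6⊕b7⊕b10⊕b11⊕b14⊕b15 = 1⊕1⊕0⊕0⊕0⊕0⊕0⊕0 = 0
s4: b4⊕b5⊕b6⊕b7⊕b12⊕b13⊕b14⊕b15 = 0⊕1⊕0⊕0⊕1⊕0⊕0⊕0 = 0
s8: b8⊕b9⊕b10⊕b11⊕b12⊕b13⊕b14⊕b15 = 0⊕1⊕0⊕0⊕1⊕0⊕0⊕0 = 0
Syndrome (s8...s1) = 0001 → position 1.
Flip bit 1: corrected codeword = 111010001001000
Data bits at positions 3,5,6,7,9,10,11,12,13,14,15: 11001001000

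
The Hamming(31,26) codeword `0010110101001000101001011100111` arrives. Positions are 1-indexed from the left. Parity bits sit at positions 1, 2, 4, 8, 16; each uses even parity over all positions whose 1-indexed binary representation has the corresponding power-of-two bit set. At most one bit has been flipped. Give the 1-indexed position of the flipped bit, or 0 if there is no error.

s1: b1⊕b3⊕b5⊕b7⊕b9⊕b11⊕b13⊕b15⊕b17⊕b19⊕b21⊕b23⊕b25⊕b27⊕b29⊕b31 = 0⊕1⊕1⊕0⊕0⊕0⊕1⊕0⊕1⊕1⊕0⊕0⊕1⊕0⊕1⊕1 = 0
s2: b2⊕b3⊕b6⊕b7⊕b10⊕b11⊕b14⊕b15⊕b18⊕b19⊕b22⊕b23⊕b26⊕b27⊕b30⊕b31 = 0⊕1⊕1⊕0⊕1⊕0⊕0⊕0⊕0⊕1⊕1⊕0⊕1⊕0⊕1⊕1 = 0
s4: b4⊕b5⊕b6⊕b7⊕b12⊕b13⊕b14⊕b15⊕b20⊕b21⊕b22⊕b23⊕b28⊕b29⊕b30⊕b31 = 0⊕1⊕1⊕0⊕0⊕1⊕0⊕0⊕0⊕0⊕1⊕0⊕0⊕1⊕1⊕1 = 1
s8: b8⊕b9⊕b10⊕b11⊕b12⊕b13⊕b14⊕b15⊕b24⊕b25⊕b26⊕b27⊕b28⊕b29⊕b30⊕b31 = 1⊕0⊕1⊕0⊕0⊕1⊕0⊕0⊕1⊕1⊕1⊕0⊕0⊕1⊕1⊕1 = 1
s16: b16⊕b17⊕b18⊕b19⊕b20⊕b21⊕b22⊕b23⊕b24⊕b25⊕b26⊕b27⊕b28⊕b29⊕b30⊕b31 = 0⊕1⊕0⊕1⊕0⊕0⊕1⊕0⊕1⊕1⊕1⊕0⊕0⊕1⊕1⊕1 = 1
Syndrome (s16...s1) = 11100 → position 28.

28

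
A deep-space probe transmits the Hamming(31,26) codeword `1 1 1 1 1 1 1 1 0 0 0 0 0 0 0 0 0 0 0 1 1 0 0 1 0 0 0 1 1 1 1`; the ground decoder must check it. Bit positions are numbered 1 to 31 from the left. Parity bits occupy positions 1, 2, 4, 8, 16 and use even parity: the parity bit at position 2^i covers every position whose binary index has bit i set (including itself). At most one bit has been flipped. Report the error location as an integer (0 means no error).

s1: b1⊕b3⊕b5⊕b7⊕b9⊕b11⊕b13⊕b15⊕b17⊕b19⊕b21⊕b23⊕b25⊕b27⊕b29⊕b31 = 1⊕1⊕1⊕1⊕0⊕0⊕0⊕0⊕0⊕0⊕1⊕0⊕0⊕0⊕1⊕1 = 1
s2: b2⊕b3⊕b6⊕b7⊕b10⊕b11⊕b14⊕b15⊕b18⊕b19⊕b22⊕b23⊕b26⊕b27⊕b30⊕b31 = 1⊕1⊕1⊕1⊕0⊕0⊕0⊕0⊕0⊕0⊕0⊕0⊕0⊕0⊕1⊕1 = 0
s4: b4⊕b5⊕b6⊕b7⊕b12⊕b13⊕b14⊕b15⊕b20⊕b21⊕b22⊕b23⊕b28⊕b29⊕b30⊕b31 = 1⊕1⊕1⊕1⊕0⊕0⊕0⊕0⊕1⊕1⊕0⊕0⊕1⊕1⊕1⊕1 = 0
s8: b8⊕b9⊕b10⊕b11⊕b12⊕b13⊕b14⊕b15⊕b24⊕b25⊕b26⊕b27⊕b28⊕b29⊕b30⊕b31 = 1⊕0⊕0⊕0⊕0⊕0⊕0⊕0⊕1⊕0⊕0⊕0⊕1⊕1⊕1⊕1 = 0
s16: b16⊕b17⊕b18⊕b19⊕b20⊕b21⊕b22⊕b23⊕b24⊕b25⊕b26⊕b27⊕b28⊕b29⊕b30⊕b31 = 0⊕0⊕0⊕0⊕1⊕1⊕0⊕0⊕1⊕0⊕0⊕0⊕1⊕1⊕1⊕1 = 1
Syndrome (s16...s1) = 10001 → position 17.

17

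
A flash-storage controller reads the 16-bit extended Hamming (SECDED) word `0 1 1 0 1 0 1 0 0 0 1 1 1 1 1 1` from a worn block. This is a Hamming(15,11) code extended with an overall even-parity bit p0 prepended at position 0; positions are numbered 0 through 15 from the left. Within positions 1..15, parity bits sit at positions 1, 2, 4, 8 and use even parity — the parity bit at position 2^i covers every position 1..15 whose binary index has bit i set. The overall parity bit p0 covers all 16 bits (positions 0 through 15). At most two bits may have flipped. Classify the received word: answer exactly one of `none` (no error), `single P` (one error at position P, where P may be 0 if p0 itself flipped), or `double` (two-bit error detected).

s1: b1⊕b3⊕b5⊕b7⊕b9⊕b11⊕b13⊕b15 = 1⊕0⊕0⊕0⊕0⊕1⊕1⊕1 = 0
s2: b2⊕b3⊕b6⊕b7⊕b10⊕b11⊕b14⊕b15 = 1⊕0⊕1⊕0⊕1⊕1⊕1⊕1 = 0
s4: b4⊕b5⊕b6⊕b7⊕b12⊕b13⊕b14⊕b15 = 1⊕0⊕1⊕0⊕1⊕1⊕1⊕1 = 0
s8: b8⊕b9⊕b10⊕b11⊕b12⊕b13⊕b14⊕b15 = 0⊕0⊕1⊕1⊕1⊕1⊕1⊕1 = 0
Syndrome (s8...s1) = 0000 → position 0 (no error).
Overall parity (XOR of all 16 bits, including p0): 0⊕1⊕1⊕0⊕1⊕0⊕1⊕0⊕0⊕0⊕1⊕1⊕1⊕1⊕1⊕1 = 0
Overall=0, syndrome position=0 → no error.

none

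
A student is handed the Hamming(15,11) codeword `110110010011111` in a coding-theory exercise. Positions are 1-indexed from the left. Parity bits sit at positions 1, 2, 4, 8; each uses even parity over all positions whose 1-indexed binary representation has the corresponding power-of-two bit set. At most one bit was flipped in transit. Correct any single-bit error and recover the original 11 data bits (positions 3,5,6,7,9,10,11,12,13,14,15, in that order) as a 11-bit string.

s1: b1⊕b3⊕b5⊕b7⊕b9⊕b11⊕b13⊕b15 = 1⊕0⊕1⊕0⊕0⊕1⊕1⊕1 = 1
s2: b2⊕b3⊕b6⊕b7⊕b10⊕b11⊕b14⊕b15 = 1⊕0⊕0⊕0⊕0⊕1⊕1⊕1 = 0
s4: b4⊕b5⊕b6⊕b7⊕b12⊕b13⊕b14⊕b15 = 1⊕1⊕0⊕0⊕1⊕1⊕1⊕1 = 0
s8: b8⊕b9⊕b10⊕b11⊕b12⊕b13⊕b14⊕b15 = 1⊕0⊕0⊕1⊕1⊕1⊕1⊕1 = 0
Syndrome (s8...s1) = 0001 → position 1.
Flip bit 1: corrected codeword = 010110010011111
Data bits at positions 3,5,6,7,9,10,11,12,13,14,15: 01000011111

01000011111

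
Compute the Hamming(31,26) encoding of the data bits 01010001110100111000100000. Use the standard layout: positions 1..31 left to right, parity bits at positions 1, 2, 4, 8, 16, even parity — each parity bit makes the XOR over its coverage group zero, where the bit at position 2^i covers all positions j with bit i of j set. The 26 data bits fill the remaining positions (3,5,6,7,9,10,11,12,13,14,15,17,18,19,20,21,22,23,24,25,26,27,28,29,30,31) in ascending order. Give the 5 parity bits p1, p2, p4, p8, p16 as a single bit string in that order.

Place data bits at non-power-of-two positions: b3=0, b5=1, b6=0, b7=1, b9=0, b10=0, b11=0, b12=1, b13=1, b14=1, b15=0, b17=1, b18=0, b19=0, b20=1, b21=1, b22=1, b23=0, b24=0, b25=0, b26=1, b27=0, b28=0, b29=0, b30=0, b31=0.
p1 = XOR of data positions {3,5,7,9,11,13,15,17,19,21,23,25,27,29,31} = 0⊕1⊕1⊕0⊕0⊕1⊕0⊕1⊕0⊕1⊕0⊕0⊕0⊕0⊕0 = 1
p2 = XOR of data positions {3,6,7,10,11,14,15,18,19,22,23,26,27,30,31} = 0⊕0⊕1⊕0⊕0⊕1⊕0⊕0⊕0⊕1⊕0⊕1⊕0⊕0⊕0 = 0
p4 = XOR of data positions {5,6,7,12,13,14,15,20,21,22,23,28,29,30,31} = 1⊕0⊕1⊕1⊕1⊕1⊕0⊕1⊕1⊕1⊕0⊕0⊕0⊕0⊕0 = 0
p8 = XOR of data positions {9,10,11,12,13,14,15,24,25,26,27,28,29,30,31} = 0⊕0⊕0⊕1⊕1⊕1⊕0⊕0⊕0⊕1⊕0⊕0⊕0⊕0⊕0 = 0
p16 = XOR of data positions {17,18,19,20,21,22,23,24,25,26,27,28,29,30,31} = 1⊕0⊕0⊕1⊕1⊕1⊕0⊕0⊕0⊕1⊕0⊕0⊕0⊕0⊕0 = 1
Parity bits p1,p2,p4,p8,p16 = 10001

10001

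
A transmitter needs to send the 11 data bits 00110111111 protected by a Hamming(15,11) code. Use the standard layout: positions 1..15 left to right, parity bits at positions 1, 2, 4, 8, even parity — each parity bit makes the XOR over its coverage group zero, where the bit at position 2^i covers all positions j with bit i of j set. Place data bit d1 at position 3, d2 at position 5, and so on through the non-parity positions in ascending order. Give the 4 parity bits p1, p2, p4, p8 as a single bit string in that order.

Place data bits at non-power-of-two positions: b3=0, b5=0, b6=1, b7=1, b9=0, b10=1, b11=1, b12=1, b13=1, b14=1, b15=1.
p1 = XOR of data positions {3,5,7,9,11,13,15} = 0⊕0⊕1⊕0⊕1⊕1⊕1 = 0
p2 = XOR of data positions {3,6,7,10,11,14,15} = 0⊕1⊕1⊕1⊕1⊕1⊕1 = 0
p4 = XOR of data positions {5,6,7,12,13,14,15} = 0⊕1⊕1⊕1⊕1⊕1⊕1 = 0
p8 = XOR of data positions {9,10,11,12,13,14,15} = 0⊕1⊕1⊕1⊕1⊕1⊕1 = 0
Parity bits p1,p2,p4,p8 = 0000

0000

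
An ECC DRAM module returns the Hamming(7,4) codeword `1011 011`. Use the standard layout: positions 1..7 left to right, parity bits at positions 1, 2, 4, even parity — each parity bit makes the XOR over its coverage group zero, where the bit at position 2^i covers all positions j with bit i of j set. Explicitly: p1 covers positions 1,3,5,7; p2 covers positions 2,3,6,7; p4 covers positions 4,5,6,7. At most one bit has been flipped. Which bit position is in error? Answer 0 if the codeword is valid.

7

s1: b1⊕b3⊕b5⊕b7 = 1⊕1⊕0⊕1 = 1
s2: b2⊕b3⊕b6⊕b7 = 0⊕1⊕1⊕1 = 1
s4: b4⊕b5⊕b6⊕b7 = 1⊕0⊕1⊕1 = 1
Syndrome (s4...s1) = 111 → position 7.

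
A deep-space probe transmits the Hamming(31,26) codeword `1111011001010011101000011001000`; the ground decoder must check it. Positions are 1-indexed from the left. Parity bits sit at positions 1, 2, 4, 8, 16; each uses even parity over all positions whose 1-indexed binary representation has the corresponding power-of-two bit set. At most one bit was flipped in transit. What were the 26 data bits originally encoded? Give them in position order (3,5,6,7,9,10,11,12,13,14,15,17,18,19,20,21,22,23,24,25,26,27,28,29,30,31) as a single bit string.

00110101001101000011001000

s1: b1⊕b3⊕b5⊕b7⊕b9⊕b11⊕b13⊕b15⊕b17⊕b19⊕b21⊕b23⊕b25⊕b27⊕b29⊕b31 = 1⊕1⊕0⊕1⊕0⊕0⊕0⊕1⊕1⊕1⊕0⊕0⊕1⊕0⊕0⊕0 = 1
s2: b2⊕b3⊕b6⊕b7⊕b10⊕b11⊕b14⊕b15⊕b18⊕b19⊕b22⊕b23⊕b26⊕b27⊕b30⊕b31 = 1⊕1⊕1⊕1⊕1⊕0⊕0⊕1⊕0⊕1⊕0⊕0⊕0⊕0⊕0⊕0 = 1
s4: b4⊕b5⊕b6⊕b7⊕b12⊕b13⊕b14⊕b15⊕b20⊕b21⊕b22⊕b23⊕b28⊕b29⊕b30⊕b31 = 1⊕0⊕1⊕1⊕1⊕0⊕0⊕1⊕0⊕0⊕0⊕0⊕1⊕0⊕0⊕0 = 0
s8: b8⊕b9⊕b10⊕b11⊕b12⊕b13⊕b14⊕b15⊕b24⊕b25⊕b26⊕b27⊕b28⊕b29⊕b30⊕b31 = 0⊕0⊕1⊕0⊕1⊕0⊕0⊕1⊕1⊕1⊕0⊕0⊕1⊕0⊕0⊕0 = 0
s16: b16⊕b17⊕b18⊕b19⊕b20⊕b21⊕b22⊕b23⊕b24⊕b25⊕b26⊕b27⊕b28⊕b29⊕b30⊕b31 = 1⊕1⊕0⊕1⊕0⊕0⊕0⊕0⊕1⊕1⊕0⊕0⊕1⊕0⊕0⊕0 = 0
Syndrome (s16...s1) = 00011 → position 3.
Flip bit 3: corrected codeword = 1101011001010011101000011001000
Data bits at positions 3,5,6,7,9,10,11,12,13,14,15,17,18,19,20,21,22,23,24,25,26,27,28,29,30,31: 00110101001101000011001000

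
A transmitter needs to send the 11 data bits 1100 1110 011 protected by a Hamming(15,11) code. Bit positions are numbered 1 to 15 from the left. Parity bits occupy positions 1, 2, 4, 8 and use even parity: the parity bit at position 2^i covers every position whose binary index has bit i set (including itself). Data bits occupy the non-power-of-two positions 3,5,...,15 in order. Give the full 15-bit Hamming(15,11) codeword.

111110011110011

Place data bits at non-power-of-two positions: b3=1, b5=1, b6=0, b7=0, b9=1, b10=1, b11=1, b12=0, b13=0, b14=1, b15=1.
p1 = XOR of data positions {3,5,7,9,11,13,15} = 1⊕1⊕0⊕1⊕1⊕0⊕1 = 1
p2 = XOR of data positions {3,6,7,10,11,14,15} = 1⊕0⊕0⊕1⊕1⊕1⊕1 = 1
p4 = XOR of data positions {5,6,7,12,13,14,15} = 1⊕0⊕0⊕0⊕0⊕1⊕1 = 1
p8 = XOR of data positions {9,10,11,12,13,14,15} = 1⊕1⊕1⊕0⊕0⊕1⊕1 = 1
Codeword b1..b15 = 111110011110011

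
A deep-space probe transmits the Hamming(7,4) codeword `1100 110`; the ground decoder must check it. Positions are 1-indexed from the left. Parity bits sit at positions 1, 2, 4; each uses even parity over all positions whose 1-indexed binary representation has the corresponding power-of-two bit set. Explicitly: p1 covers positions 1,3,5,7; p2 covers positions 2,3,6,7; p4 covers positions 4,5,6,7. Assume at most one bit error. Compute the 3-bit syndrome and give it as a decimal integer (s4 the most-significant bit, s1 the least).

0

s1: b1⊕b3⊕b5⊕b7 = 1⊕0⊕1⊕0 = 0
s2: b2⊕b3⊕b6⊕b7 = 1⊕0⊕1⊕0 = 0
s4: b4⊕b5⊕b6⊕b7 = 0⊕1⊕1⊕0 = 0
Syndrome (s4...s1) = 000 → position 0 (no error).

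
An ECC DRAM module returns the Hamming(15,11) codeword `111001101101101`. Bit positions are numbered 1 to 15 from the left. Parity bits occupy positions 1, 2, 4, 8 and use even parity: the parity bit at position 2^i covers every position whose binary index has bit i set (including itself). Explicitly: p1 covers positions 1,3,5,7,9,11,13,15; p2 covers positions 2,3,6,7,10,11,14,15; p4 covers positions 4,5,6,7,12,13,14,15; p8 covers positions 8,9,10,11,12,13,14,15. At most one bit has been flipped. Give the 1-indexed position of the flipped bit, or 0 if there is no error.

12

s1: b1⊕b3⊕b5⊕b7⊕b9⊕b11⊕b13⊕b15 = 1⊕1⊕0⊕1⊕1⊕0⊕1⊕1 = 0
s2: b2⊕b3⊕b6⊕b7⊕b10⊕b11⊕b14⊕b15 = 1⊕1⊕1⊕1⊕1⊕0⊕0⊕1 = 0
s4: b4⊕b5⊕b6⊕b7⊕b12⊕b13⊕b14⊕b15 = 0⊕0⊕1⊕1⊕1⊕1⊕0⊕1 = 1
s8: b8⊕b9⊕b10⊕b11⊕b12⊕b13⊕b14⊕b15 = 0⊕1⊕1⊕0⊕1⊕1⊕0⊕1 = 1
Syndrome (s8...s1) = 1100 → position 12.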